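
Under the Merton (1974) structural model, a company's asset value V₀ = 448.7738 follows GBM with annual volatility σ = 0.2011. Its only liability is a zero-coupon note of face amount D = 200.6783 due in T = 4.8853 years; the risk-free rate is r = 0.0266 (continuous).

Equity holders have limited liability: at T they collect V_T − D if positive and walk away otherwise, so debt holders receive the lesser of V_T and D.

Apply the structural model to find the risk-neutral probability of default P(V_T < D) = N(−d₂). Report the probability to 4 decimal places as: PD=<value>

PD=0.0300

With assets at 448.7738 and a single debt payment of 200.6783 at 4.8853 years:
d₁ = [ln(V₀/D) + (r + σ²/2)T] / (σ√T)
   = [ln(448.7738/200.6783) + (0.0266 + 0.5·0.2011²)·4.8853] / (0.2011·√4.8853)
   = [0.804816 + 0.228733] / 0.444486 = 2.325269
d₂ = d₁ − σ√T = 2.325269 − 0.444486 = 1.880783
risk-neutral PD = N(−d₂) = N(-1.880783) = 0.030001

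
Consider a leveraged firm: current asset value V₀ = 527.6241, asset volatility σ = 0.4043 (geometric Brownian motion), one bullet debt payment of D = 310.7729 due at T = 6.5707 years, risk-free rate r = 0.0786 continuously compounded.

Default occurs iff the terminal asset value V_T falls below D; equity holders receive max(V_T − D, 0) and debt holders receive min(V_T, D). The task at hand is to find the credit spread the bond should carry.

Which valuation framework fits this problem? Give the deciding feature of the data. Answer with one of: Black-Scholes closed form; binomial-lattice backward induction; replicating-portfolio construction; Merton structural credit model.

Key observation: the data describe a firm's assets (V₀ = 527.6241, GBM) and a single zero-coupon debt of face 310.7729, so credit quantities follow from equity-as-call in the structural model.

framework: Merton structural credit model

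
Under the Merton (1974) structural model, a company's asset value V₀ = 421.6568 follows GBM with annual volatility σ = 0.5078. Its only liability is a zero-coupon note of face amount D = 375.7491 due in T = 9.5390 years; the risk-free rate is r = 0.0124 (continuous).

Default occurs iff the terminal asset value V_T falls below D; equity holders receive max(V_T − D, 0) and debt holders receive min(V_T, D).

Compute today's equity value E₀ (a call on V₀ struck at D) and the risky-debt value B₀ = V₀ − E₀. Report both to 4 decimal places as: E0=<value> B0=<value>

With assets at 421.6568 and a single debt payment of 375.7491 at 9.5390 years:
d₁ = [ln(V₀/D) + (r + σ²/2)T] / (σ√T)
   = [ln(421.6568/375.7491) + (0.0124 + 0.5·0.5078²)·9.5390] / (0.5078·√9.5390)
   = [0.115270 + 1.348151] / 1.568354 = 0.933093
d₂ = d₁ − σ√T = 0.933093 − 1.568354 = -0.635261
N(d₁) = 0.824614,  N(d₂) = 0.262629,  e^(−rT) = 0.888444
E₀ = V₀·N(d₁) − D·e^(−rT)·N(d₂)
   = 421.6568·0.824614 − 375.7491·0.888444·0.262629 = 260.030108
B₀ = V₀ − E₀ = 421.6568 − 260.030108 = 161.626692

E0=260.0301 B0=161.6267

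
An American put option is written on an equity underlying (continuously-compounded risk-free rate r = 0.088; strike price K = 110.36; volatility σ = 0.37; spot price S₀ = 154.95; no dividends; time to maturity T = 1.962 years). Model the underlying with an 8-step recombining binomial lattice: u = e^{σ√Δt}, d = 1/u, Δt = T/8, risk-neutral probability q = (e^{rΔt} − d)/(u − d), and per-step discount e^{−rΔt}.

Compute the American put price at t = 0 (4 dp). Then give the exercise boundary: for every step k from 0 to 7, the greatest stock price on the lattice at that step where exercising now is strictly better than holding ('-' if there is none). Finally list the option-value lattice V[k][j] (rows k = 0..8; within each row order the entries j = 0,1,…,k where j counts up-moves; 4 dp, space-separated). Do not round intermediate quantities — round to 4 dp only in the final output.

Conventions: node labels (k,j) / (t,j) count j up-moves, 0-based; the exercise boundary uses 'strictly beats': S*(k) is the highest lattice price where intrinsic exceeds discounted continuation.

params: Δt=0.24525 u=1.20110 d=0.83257 q=0.51352 e^(-rΔt)=0.97865
t_8 payoffs: 74.5857 58.7509 35.9071 2.9520 0.0000 0.0000 0.0000 0.0000 0.0000
t_7: node(7,0) S=42.9684 payoff=67.3916 vs cont=65.0354 → 67.3916 [stop]  node(7,1) S=61.9875 payoff=48.3725 vs cont=46.0163 → 48.3725 [stop]  node(7,2) S=89.4250 payoff=20.9350 vs cont=18.5787 → 20.9350 [stop]  node(7,3) S=129.0072 payoff=0.0000 vs cont=1.4054 → 1.4054 [wait]  node(7,4) S=186.1098 payoff=0.0000 vs cont=0.0000 → 0.0000 [wait]  node(7,5) S=268.4876 payoff=0.0000 vs cont=0.0000 → 0.0000 [wait]  node(7,6) S=387.3284 payoff=0.0000 vs cont=0.0000 → 0.0000 [wait]  node(7,7) S=558.7717 payoff=0.0000 vs cont=0.0000 → 0.0000 [wait]  ⇒ S*(7)=89.4250
t_6: node(6,0) S=51.6091 payoff=58.7509 vs cont=56.3946 → 58.7509 [stop]  node(6,1) S=74.4529 payoff=35.9071 vs cont=33.5509 → 35.9071 [stop]  node(6,2) S=107.4080 payoff=2.9520 vs cont=10.6733 → 10.6733 [wait]  node(6,3) S=154.9500 payoff=0.0000 vs cont=0.6691 → 0.6691 [wait]  node(6,4) S=223.5356 payoff=0.0000 vs cont=0.0000 → 0.0000 [wait]  node(6,5) S=322.4792 payoff=0.0000 vs cont=0.0000 → 0.0000 [wait]  node(6,6) S=465.2184 payoff=0.0000 vs cont=0.0000 → 0.0000 [wait]  ⇒ S*(6)=74.4529
t_5: node(5,0) S=61.9875 payoff=48.3725 vs cont=46.0163 → 48.3725 [stop]  node(5,1) S=89.4250 payoff=20.9350 vs cont=22.4591 → 22.4591 [wait]  node(5,2) S=129.0072 payoff=0.0000 vs cont=5.4178 → 5.4178 [wait]  node(5,3) S=186.1098 payoff=0.0000 vs cont=0.3186 → 0.3186 [wait]  node(5,4) S=268.4876 payoff=0.0000 vs cont=0.0000 → 0.0000 [wait]  node(5,5) S=387.3284 payoff=0.0000 vs cont=0.0000 → 0.0000 [wait]  ⇒ S*(5)=61.9875
t_4: node(4,0) S=74.4529 payoff=35.9071 vs cont=34.3168 → 35.9071 [stop]  node(4,1) S=107.4080 payoff=2.9520 vs cont=13.4154 → 13.4154 [wait]  node(4,2) S=154.9500 payoff=0.0000 vs cont=2.7395 → 2.7395 [wait]  node(4,3) S=223.5356 payoff=0.0000 vs cont=0.1517 → 0.1517 [wait]  node(4,4) S=322.4792 payoff=0.0000 vs cont=0.0000 → 0.0000 [wait]  ⇒ S*(4)=74.4529
t_3: node(3,0) S=89.4250 payoff=20.9350 vs cont=23.8371 → 23.8371 [wait]  node(3,1) S=129.0072 payoff=0.0000 vs cont=7.7637 → 7.7637 [wait]  node(3,2) S=186.1098 payoff=0.0000 vs cont=1.3805 → 1.3805 [wait]  node(3,3) S=268.4876 payoff=0.0000 vs cont=0.0722 → 0.0722 [wait]  ⇒ S*(3)=-
t_2: node(2,0) S=107.4080 payoff=2.9520 vs cont=15.2504 → 15.2504 [wait]  node(2,1) S=154.9500 payoff=0.0000 vs cont=4.3900 → 4.3900 [wait]  node(2,2) S=223.5356 payoff=0.0000 vs cont=0.6935 → 0.6935 [wait]  ⇒ S*(2)=-
t_1: node(1,0) S=129.0072 payoff=0.0000 vs cont=9.4669 → 9.4669 [wait]  node(1,1) S=186.1098 payoff=0.0000 vs cont=2.4386 → 2.4386 [wait]  ⇒ S*(1)=-
t_0: node(0,0) S=154.9500 payoff=0.0000 vs cont=5.7326 → 5.7326 [wait]  ⇒ S*(0)=-

price = 5.7326
boundary = - - - - 74.4529 61.9875 74.4529 89.4250
tree:
5.7326
9.4669 2.4386
15.2504 4.3900 0.6935
23.8371 7.7637 1.3805 0.0722
35.9071 13.4154 2.7395 0.1517 0.0000
48.3725 22.4591 5.4178 0.3186 0.0000 0.0000
58.7509 35.9071 10.6733 0.6691 0.0000 0.0000 0.0000
67.3916 48.3725 20.9350 1.4054 0.0000 0.0000 0.0000 0.0000
74.5857 58.7509 35.9071 2.9520 0.0000 0.0000 0.0000 0.0000 0.0000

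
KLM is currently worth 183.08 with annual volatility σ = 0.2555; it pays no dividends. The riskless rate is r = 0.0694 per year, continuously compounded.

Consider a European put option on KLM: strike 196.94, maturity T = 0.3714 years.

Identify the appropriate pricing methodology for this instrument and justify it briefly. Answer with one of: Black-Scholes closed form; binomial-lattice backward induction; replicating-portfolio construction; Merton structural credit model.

Key observation: with KLM following a GBM at constant σ and r, the European put struck at 196.94 prices in closed form — nothing here needs a stepwise model or a balance sheet.

framework: Black-Scholes closed form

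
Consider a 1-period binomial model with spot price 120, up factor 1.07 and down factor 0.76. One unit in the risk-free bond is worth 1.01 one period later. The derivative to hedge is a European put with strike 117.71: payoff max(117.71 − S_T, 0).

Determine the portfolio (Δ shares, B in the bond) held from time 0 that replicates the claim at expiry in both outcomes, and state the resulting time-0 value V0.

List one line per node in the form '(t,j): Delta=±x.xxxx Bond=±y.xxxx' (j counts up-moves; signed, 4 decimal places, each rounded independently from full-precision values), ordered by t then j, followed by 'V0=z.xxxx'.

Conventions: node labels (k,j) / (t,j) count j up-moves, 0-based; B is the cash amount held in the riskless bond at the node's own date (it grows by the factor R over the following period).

(0,0): Delta=-0.7126 Bond=90.5963
V0=5.0802

Risk-neutral probability p* = (R−d)/(u−d) = (1.01−0.76)/(1.07−0.76) = 0.8065.
Expiry values: V(1,0)=26.5100, V(1,1)=0.0000
Node (0,0) S=120.0000: V=(p*·0.0000+(1−p*)·26.5100)/1.01=5.0802; Δ=(0.0000−26.5100)/(128.4000−91.2000)=-0.7126; B=V−Δ·S=90.5963
Check: Δ(0,0)·S0 + B(0,0) = 5.0802 = V0.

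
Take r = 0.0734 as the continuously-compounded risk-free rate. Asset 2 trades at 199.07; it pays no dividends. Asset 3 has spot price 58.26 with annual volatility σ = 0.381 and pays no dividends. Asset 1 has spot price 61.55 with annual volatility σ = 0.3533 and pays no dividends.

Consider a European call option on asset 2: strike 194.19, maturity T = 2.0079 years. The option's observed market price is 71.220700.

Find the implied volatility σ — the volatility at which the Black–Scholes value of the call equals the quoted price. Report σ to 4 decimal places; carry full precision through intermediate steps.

At σ = 0.5351 the Black–Scholes value reproduces the quote:
σ√T = 0.5351·√2.0079 = 0.758239
d₁ = (ln(S/K) + (r+σ²/2)T) / (σ√T) = (ln(199.07/194.19) + (0.0734+0.5351²/2)·2.0079) / 0.758239 = (0.024819 + 0.434843) / 0.758239 = 0.606224
d₂ = d₁ − σ√T = 0.606224 − 0.758239 = -0.152015
e^{−rT} = 0.862966
N(d₁) = 0.727817,  N(d₂) = 0.439588
V = S·N(d₁) − K·e^{−rT}·N(d₂) = 144.886511 − 73.665810 = 71.220700 (the quoted price), and the Black–Scholes price is strictly increasing in σ, so σ is unique

sigma = 0.5351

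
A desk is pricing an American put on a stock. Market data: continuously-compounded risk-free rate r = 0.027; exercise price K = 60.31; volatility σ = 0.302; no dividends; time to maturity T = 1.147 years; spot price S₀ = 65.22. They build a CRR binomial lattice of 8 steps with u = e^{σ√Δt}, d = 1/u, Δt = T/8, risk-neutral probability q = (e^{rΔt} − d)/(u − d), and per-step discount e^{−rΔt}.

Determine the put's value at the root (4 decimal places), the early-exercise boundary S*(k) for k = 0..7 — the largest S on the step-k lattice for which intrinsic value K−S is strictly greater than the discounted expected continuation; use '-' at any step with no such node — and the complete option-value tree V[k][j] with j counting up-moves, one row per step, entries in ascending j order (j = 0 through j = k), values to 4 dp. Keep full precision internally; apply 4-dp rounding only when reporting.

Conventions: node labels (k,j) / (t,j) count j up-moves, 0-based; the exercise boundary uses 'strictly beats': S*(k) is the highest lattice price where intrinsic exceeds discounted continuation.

Δt=0.14338, u=1.12115, d=0.89194, q=0.48837, disc=e^(-rΔt)=0.99614
k=8 terminal: V=max(K-S,0) → 34.1835 27.4698 19.0308 8.4233 0.0000 0.0000 0.0000 0.0000 0.0000
k=7: j=0 S=29.2916 intr=31.0184 cont=30.7853 V=31.0184[EX]; j=1 S=36.8187 intr=23.4913 cont=23.2583 V=23.4913[EX]; j=2 S=46.2800 intr=14.0300 cont=13.7970 V=14.0300[EX]; j=3 S=58.1726 intr=2.1374 cont=4.2930 V=4.2930[hold]; j=4 S=73.1212 intr=0.0000 cont=0.0000 V=0.0000[hold]; j=5 S=91.9111 intr=0.0000 cont=0.0000 V=0.0000[hold]; j=6 S=115.5295 intr=0.0000 cont=0.0000 V=0.0000[hold]; j=7 S=145.2171 intr=0.0000 cont=0.0000 V=0.0000[hold]  S*(7)=46.2800
k=6: j=0 S=32.8402 intr=27.4698 cont=27.2368 V=27.4698[EX]; j=1 S=41.2792 intr=19.0308 cont=18.7978 V=19.0308[EX]; j=2 S=51.8867 intr=8.4233 cont=9.2389 V=9.2389[hold]; j=3 S=65.2200 intr=0.0000 cont=2.1880 V=2.1880[hold]; j=4 S=81.9796 intr=0.0000 cont=0.0000 V=0.0000[hold]; j=5 S=103.0459 intr=0.0000 cont=0.0000 V=0.0000[hold]; j=6 S=129.5255 intr=0.0000 cont=0.0000 V=0.0000[hold]  S*(6)=41.2792
k=5: j=0 S=36.8187 intr=23.4913 cont=23.2583 V=23.4913[EX]; j=1 S=46.2800 intr=14.0300 cont=14.1938 V=14.1938[hold]; j=2 S=58.1726 intr=2.1374 cont=5.7731 V=5.7731[hold]; j=3 S=73.1212 intr=0.0000 cont=1.1151 V=1.1151[hold]; j=4 S=91.9111 intr=0.0000 cont=0.0000 V=0.0000[hold]; j=5 S=115.5295 intr=0.0000 cont=0.0000 V=0.0000[hold]  S*(5)=36.8187
k=4: j=0 S=41.2792 intr=19.0308 cont=18.8775 V=19.0308[EX]; j=1 S=51.8867 intr=8.4233 cont=10.0424 V=10.0424[hold]; j=2 S=65.2200 intr=0.0000 cont=3.4848 V=3.4848[hold]; j=3 S=81.9796 intr=0.0000 cont=0.5683 V=0.5683[hold]; j=4 S=103.0459 intr=0.0000 cont=0.0000 V=0.0000[hold]  S*(4)=41.2792
k=3: j=0 S=46.2800 intr=14.0300 cont=14.5846 V=14.5846[hold]; j=1 S=58.1726 intr=2.1374 cont=6.8135 V=6.8135[hold]; j=2 S=73.1212 intr=0.0000 cont=2.0525 V=2.0525[hold]; j=3 S=91.9111 intr=0.0000 cont=0.2897 V=0.2897[hold]  S*(3)=-
k=2: j=0 S=51.8867 intr=8.4233 cont=10.7478 V=10.7478[hold]; j=1 S=65.2200 intr=0.0000 cont=4.4711 V=4.4711[hold]; j=2 S=81.9796 intr=0.0000 cont=1.1870 V=1.1870[hold]  S*(2)=-
k=1: j=0 S=58.1726 intr=2.1374 cont=7.6528 V=7.6528[hold]; j=1 S=73.1212 intr=0.0000 cont=2.8562 V=2.8562[hold]  S*(1)=-
k=0: j=0 S=65.2200 intr=0.0000 cont=5.2898 V=5.2898[hold]  S*(0)=-

price = 5.2898
boundary = - - - - 41.2792 36.8187 41.2792 46.2800
tree:
5.2898
7.6528 2.8562
10.7478 4.4711 1.1870
14.5846 6.8135 2.0525 0.2897
19.0308 10.0424 3.4848 0.5683 0.0000
23.4913 14.1938 5.7731 1.1151 0.0000 0.0000
27.4698 19.0308 9.2389 2.1880 0.0000 0.0000 0.0000
31.0184 23.4913 14.0300 4.2930 0.0000 0.0000 0.0000 0.0000
34.1835 27.4698 19.0308 8.4233 0.0000 0.0000 0.0000 0.0000 0.0000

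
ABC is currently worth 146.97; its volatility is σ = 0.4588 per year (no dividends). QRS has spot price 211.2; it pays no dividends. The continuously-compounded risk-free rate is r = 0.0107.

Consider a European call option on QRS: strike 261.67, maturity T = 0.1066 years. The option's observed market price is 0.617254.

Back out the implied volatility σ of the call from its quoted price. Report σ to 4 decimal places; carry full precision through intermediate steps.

At σ = 0.3946 the Black–Scholes value reproduces the quote:
σ√T = 0.3946·√0.1066 = 0.128836
d₁ = (ln(S/K) + (r+σ²/2)T) / (σ√T) = (ln(211.2/261.67) + (0.0107+0.3946²/2)·0.1066) / 0.128836 = (-0.214279 + 0.009440) / 0.128836 = -1.589924
d₂ = d₁ − σ√T = -1.589924 − 0.128836 = -1.718759
e^{−rT} = 0.998860
N(d₁) = 0.055926,  N(d₂) = 0.042829
V = S·N(d₁) − K·e^{−rT}·N(d₂) = 11.811568 − 11.194314 = 0.617254 (the quoted price), and the Black–Scholes price is strictly increasing in σ, so σ is unique

sigma = 0.3946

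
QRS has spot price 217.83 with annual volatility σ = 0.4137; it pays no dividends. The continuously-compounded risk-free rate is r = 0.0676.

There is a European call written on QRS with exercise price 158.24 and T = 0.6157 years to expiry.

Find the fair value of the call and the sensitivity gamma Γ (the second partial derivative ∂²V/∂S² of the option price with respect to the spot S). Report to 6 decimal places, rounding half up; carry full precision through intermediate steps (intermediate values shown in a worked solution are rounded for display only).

price = 69.956108
Γ = 0.002503

σ√T = 0.4137·√0.6157 = 0.324616
d₁ = (ln(S/K) + (r+σ²/2)T) / (σ√T) = (ln(217.83/158.24) + (0.0676+0.4137²/2)·0.6157) / 0.324616 = (0.319602 + 0.094309) / 0.324616 = 1.275079
d₂ = d₁ − σ√T = 1.275079 − 0.324616 = 0.950463
e^{−rT} = 0.959233
N(d₁) = 0.898859,  N(d₂) = 0.829061
Call price V = S·N(d₁) − K·e^{−rT}·N(d₂) = 195.798534 − 125.842426 = 69.956108
φ(d₁) = (1/√(2π))·e^{−d₁²/2} = 0.176956
Γ = φ(d₁) / (S·σ·√T) = 0.002503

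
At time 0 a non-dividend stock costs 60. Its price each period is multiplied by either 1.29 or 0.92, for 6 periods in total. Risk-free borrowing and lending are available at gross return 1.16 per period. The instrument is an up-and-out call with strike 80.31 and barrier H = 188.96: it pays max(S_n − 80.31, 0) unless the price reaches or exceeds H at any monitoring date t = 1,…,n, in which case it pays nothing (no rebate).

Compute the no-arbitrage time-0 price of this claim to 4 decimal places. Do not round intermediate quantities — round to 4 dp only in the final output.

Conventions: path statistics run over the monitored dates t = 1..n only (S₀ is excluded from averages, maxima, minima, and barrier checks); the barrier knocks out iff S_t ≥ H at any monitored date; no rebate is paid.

price = 10.0581

With p* = (R−d)/(u−d) = 0.6486, sum probability × payoff across the paths and divide by R^6.
Enumerate all 2^6 = 64 price paths (U = up ×1.29, D = down ×0.92); each path with k up-moves has probability p*^k·(1−p*)^(6−k).
DDDDDD: M=55.2000, payoff=0.0000, prob=0.001881
UDDDDD: M=77.4000, payoff=0.0000, prob=0.003473
DUDDDD: M=71.2080, payoff=0.0000, prob=0.003473
UUDDDD: M=99.8460, payoff=0.0000, prob=0.006412
DDUDDD: M=65.5114, payoff=0.0000, prob=0.003473
UDUDDD: M=91.8583, payoff=0.0000, prob=0.006412
DUUDDD: M=91.8583, payoff=0.0000, prob=0.006412
UUUDDD: M=128.8013, payoff=19.9861, prob=0.011837
DDDUDD: M=60.2705, payoff=0.0000, prob=0.003473
UDDUDD: M=84.5097, payoff=0.0000, prob=0.006412
DUDUDD: M=84.5097, payoff=0.0000, prob=0.006412
UUDUDD: M=118.4972, payoff=19.9861, prob=0.011837
DDUUDD: M=84.5097, payoff=0.0000, prob=0.006412
UDUUDD: M=118.4972, payoff=19.9861, prob=0.011837
DUUUDD: M=118.4972, payoff=19.9861, prob=0.011837
UUUUDD: M=166.1537, payoff=60.3225, prob=0.021854
DDDDUD: M=55.4488, payoff=0.0000, prob=0.003473
UDDDUD: M=77.7489, payoff=0.0000, prob=0.006412
DUDDUD: M=77.7489, payoff=0.0000, prob=0.006412
UUDDUD: M=109.0175, payoff=19.9861, prob=0.011837
DDUDUD: M=77.7489, payoff=0.0000, prob=0.006412
UDUDUD: M=109.0175, payoff=19.9861, prob=0.011837
DUUDUD: M=109.0175, payoff=19.9861, prob=0.011837
UUUDUD: M=152.8614, payoff=60.3225, prob=0.021854
DDDUUD: M=77.7489, payoff=0.0000, prob=0.006412
UDDUUD: M=109.0175, payoff=19.9861, prob=0.011837
DUDUUD: M=109.0175, payoff=19.9861, prob=0.011837
UUDUUD: M=152.8614, payoff=60.3225, prob=0.021854
DDUUUD: M=109.0175, payoff=19.9861, prob=0.011837
UDUUUD: M=152.8614, payoff=60.3225, prob=0.021854
DUUUUD: M=152.8614, payoff=60.3225, prob=0.021854
UUUUUD: M=214.3383, payoff=0.0000, prob=0.040345
DDDDDU: M=55.2000, payoff=0.0000, prob=0.003473
UDDDDU: M=77.4000, payoff=0.0000, prob=0.006412
DUDDDU: M=71.5290, payoff=0.0000, prob=0.006412
UUDDDU: M=100.2961, payoff=19.9861, prob=0.011837
DDUDDU: M=71.5290, payoff=0.0000, prob=0.006412
UDUDDU: M=100.2961, payoff=19.9861, prob=0.011837
DUUDDU: M=100.2961, payoff=19.9861, prob=0.011837
UUUDDU: M=140.6325, payoff=60.3225, prob=0.021854
DDDUDU: M=71.5290, payoff=0.0000, prob=0.006412
UDDUDU: M=100.2961, payoff=19.9861, prob=0.011837
DUDUDU: M=100.2961, payoff=19.9861, prob=0.011837
UUDUDU: M=140.6325, payoff=60.3225, prob=0.021854
DDUUDU: M=100.2961, payoff=19.9861, prob=0.011837
UDUUDU: M=140.6325, payoff=60.3225, prob=0.021854
DUUUDU: M=140.6325, payoff=60.3225, prob=0.021854
UUUUDU: M=197.1912, payoff=0.0000, prob=0.040345
DDDDUU: M=71.5290, payoff=0.0000, prob=0.006412
UDDDUU: M=100.2961, payoff=19.9861, prob=0.011837
DUDDUU: M=100.2961, payoff=19.9861, prob=0.011837
UUDDUU: M=140.6325, payoff=60.3225, prob=0.021854
DDUDUU: M=100.2961, payoff=19.9861, prob=0.011837
UDUDUU: M=140.6325, payoff=60.3225, prob=0.021854
DUUDUU: M=140.6325, payoff=60.3225, prob=0.021854
UUUDUU: M=197.1912, payoff=0.0000, prob=0.040345
DDDUUU: M=100.2961, payoff=19.9861, prob=0.011837
UDDUUU: M=140.6325, payoff=60.3225, prob=0.021854
DUDUUU: M=140.6325, payoff=60.3225, prob=0.021854
UUDUUU: M=197.1912, payoff=0.0000, prob=0.040345
DDUUUU: M=140.6325, payoff=60.3225, prob=0.021854
UDUUUU: M=197.1912, payoff=0.0000, prob=0.040345
DUUUUU: M=197.1912, payoff=0.0000, prob=0.040345
UUUUUU: M=276.4964, payoff=0.0000, prob=0.074483
Price = Σ prob·payoff / R^6 = 24.505514 / 2.436396 = 10.0581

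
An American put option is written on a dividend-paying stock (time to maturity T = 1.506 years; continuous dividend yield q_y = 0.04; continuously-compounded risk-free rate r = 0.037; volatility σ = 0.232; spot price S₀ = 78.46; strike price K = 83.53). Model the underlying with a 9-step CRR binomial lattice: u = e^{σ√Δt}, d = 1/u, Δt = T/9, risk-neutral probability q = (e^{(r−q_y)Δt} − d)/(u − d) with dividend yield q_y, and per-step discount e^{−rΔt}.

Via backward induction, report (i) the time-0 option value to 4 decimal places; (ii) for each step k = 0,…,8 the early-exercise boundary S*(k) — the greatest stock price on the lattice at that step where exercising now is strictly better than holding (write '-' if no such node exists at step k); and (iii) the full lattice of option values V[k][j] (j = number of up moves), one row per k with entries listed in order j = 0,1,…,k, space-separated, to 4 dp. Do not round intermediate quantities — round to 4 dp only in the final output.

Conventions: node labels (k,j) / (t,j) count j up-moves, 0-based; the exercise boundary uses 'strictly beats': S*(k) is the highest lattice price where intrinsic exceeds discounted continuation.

price = 11.6235
boundary = - - - - 53.6766 59.0202 53.6766 59.0202 64.8958
tree:
11.6235
15.3832 7.5978
19.7892 10.6888 4.2626
24.6920 14.6005 6.4820 1.8521
29.8534 19.2801 9.5916 3.1115 0.4768
34.7132 24.5098 13.7215 5.1280 0.9115 0.0000
39.1330 29.8534 18.8205 8.2350 1.7425 0.0000 0.0000
43.1526 34.7132 24.5098 12.7451 3.3311 0.0000 0.0000 0.0000
46.8084 39.1330 29.8534 18.6342 6.3680 0.0000 0.0000 0.0000 0.0000
50.1331 43.1526 34.7132 24.5098 12.1737 0.0000 0.0000 0.0000 0.0000 0.0000

Δt=0.16733, u=1.09955, d=0.90946, q=0.47365, disc=e^(-rΔt)=0.99383
k=9 terminal: V=max(K-S,0) → 50.1331 43.1526 34.7132 24.5098 12.1737 0.0000 0.0000 0.0000 0.0000 0.0000
k=8: j=0 S=36.7216 intr=46.8084 cont=46.5378 V=46.8084[EX]; j=1 S=44.3970 intr=39.1330 cont=38.9136 V=39.1330[EX]; j=2 S=53.6766 intr=29.8534 cont=29.6959 V=29.8534[EX]; j=3 S=64.8958 intr=18.6342 cont=18.5515 V=18.6342[EX]; j=4 S=78.4600 intr=5.0700 cont=6.3680 V=6.3680[hold]; j=5 S=94.8593 intr=0.0000 cont=0.0000 V=0.0000[hold]; j=6 S=114.6863 intr=0.0000 cont=0.0000 V=0.0000[hold]; j=7 S=138.6574 intr=0.0000 cont=0.0000 V=0.0000[hold]; j=8 S=167.6388 intr=0.0000 cont=0.0000 V=0.0000[hold]  S*(8)=64.8958
k=7: j=0 S=40.3774 intr=43.1526 cont=42.9064 V=43.1526[EX]; j=1 S=48.8168 intr=34.7132 cont=34.5233 V=34.7132[EX]; j=2 S=59.0202 intr=24.5098 cont=24.3879 V=24.5098[EX]; j=3 S=71.3563 intr=12.1737 cont=12.7451 V=12.7451[hold]; j=4 S=86.2709 intr=0.0000 cont=3.3311 V=3.3311[hold]; j=5 S=104.3027 intr=0.0000 cont=0.0000 V=0.0000[hold]; j=6 S=126.1035 intr=0.0000 cont=0.0000 V=0.0000[hold]; j=7 S=152.4610 intr=0.0000 cont=0.0000 V=0.0000[hold]  S*(7)=59.0202
k=6: j=0 S=44.3970 intr=39.1330 cont=38.9136 V=39.1330[EX]; j=1 S=53.6766 intr=29.8534 cont=29.6959 V=29.8534[EX]; j=2 S=64.8958 intr=18.6342 cont=18.8205 V=18.8205[hold]; j=3 S=78.4600 intr=5.0700 cont=8.2350 V=8.2350[hold]; j=4 S=94.8593 intr=0.0000 cont=1.7425 V=1.7425[hold]; j=5 S=114.6863 intr=0.0000 cont=0.0000 V=0.0000[hold]; j=6 S=138.6574 intr=0.0000 cont=0.0000 V=0.0000[hold]  S*(6)=53.6766
k=5: j=0 S=48.8168 intr=34.7132 cont=34.5233 V=34.7132[EX]; j=1 S=59.0202 intr=24.5098 cont=24.4756 V=24.5098[EX]; j=2 S=71.3563 intr=12.1737 cont=13.7215 V=13.7215[hold]; j=3 S=86.2709 intr=0.0000 cont=5.1280 V=5.1280[hold]; j=4 S=104.3027 intr=0.0000 cont=0.9115 V=0.9115[hold]; j=5 S=126.1035 intr=0.0000 cont=0.0000 V=0.0000[hold]  S*(5)=59.0202
k=4: j=0 S=53.6766 intr=29.8534 cont=29.6959 V=29.8534[EX]; j=1 S=64.8958 intr=18.6342 cont=19.2801 V=19.2801[hold]; j=2 S=78.4600 intr=5.0700 cont=9.5916 V=9.5916[hold]; j=3 S=94.8593 intr=0.0000 cont=3.1115 V=3.1115[hold]; j=4 S=114.6863 intr=0.0000 cont=0.4768 V=0.4768[hold]  S*(4)=53.6766
k=3: j=0 S=59.0202 intr=24.5098 cont=24.6920 V=24.6920[hold]; j=1 S=71.3563 intr=12.1737 cont=14.6005 V=14.6005[hold]; j=2 S=86.2709 intr=0.0000 cont=6.4820 V=6.4820[hold]; j=3 S=104.3027 intr=0.0000 cont=1.8521 V=1.8521[hold]  S*(3)=-
k=2: j=0 S=64.8958 intr=18.6342 cont=19.7892 V=19.7892[hold]; j=1 S=78.4600 intr=5.0700 cont=10.6888 V=10.6888[hold]; j=2 S=94.8593 intr=0.0000 cont=4.2626 V=4.2626[hold]  S*(2)=-
k=1: j=0 S=71.3563 intr=12.1737 cont=15.3832 V=15.3832[hold]; j=1 S=86.2709 intr=0.0000 cont=7.5978 V=7.5978[hold]  S*(1)=-
k=0: j=0 S=78.4600 intr=5.0700 cont=11.6235 V=11.6235[hold]  S*(0)=-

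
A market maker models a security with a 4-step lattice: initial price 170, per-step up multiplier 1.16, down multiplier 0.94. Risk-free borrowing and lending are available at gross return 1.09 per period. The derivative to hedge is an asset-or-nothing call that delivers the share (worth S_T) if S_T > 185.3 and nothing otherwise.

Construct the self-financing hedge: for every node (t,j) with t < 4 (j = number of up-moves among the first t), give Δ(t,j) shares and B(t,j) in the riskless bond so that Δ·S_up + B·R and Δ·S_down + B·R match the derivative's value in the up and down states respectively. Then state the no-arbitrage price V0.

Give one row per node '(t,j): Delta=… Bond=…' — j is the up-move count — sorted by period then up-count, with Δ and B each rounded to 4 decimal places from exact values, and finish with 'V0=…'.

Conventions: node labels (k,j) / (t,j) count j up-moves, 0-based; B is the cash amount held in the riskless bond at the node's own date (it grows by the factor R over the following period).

Since d<R<u, set p* = (R−d)/(u−d) = 0.6818; price each node as the discounted p*-expectation of its children.
At maturity the claim pays: V(4,0)=0.0000, V(4,1)=0.0000, V(4,2)=202.1253, V(4,3)=249.4312, V(4,4)=307.8087
Node (3,0) S=141.1993: V=(p*·0.0000+(1−p*)·0.0000)/1.09=0.0000; Δ=(0.0000−0.0000)/(163.7912−132.7273)=0.0000; B=V−Δ·S=0.0000
Node (3,1) S=174.2459: V=(p*·202.1253+(1−p*)·0.0000)/1.09=126.4337; Δ=(202.1253−0.0000)/(202.1253−163.7912)=5.2727; B=V−Δ·S=-792.3176
Node (3,2) S=215.0269: V=(p*·249.4312+(1−p*)·202.1253)/1.09=215.0269; Δ=(249.4312−202.1253)/(249.4312−202.1253)=1.0000; B=V−Δ·S=0.0000
Node (3,3) S=265.3523: V=(p*·307.8087+(1−p*)·249.4312)/1.09=265.3523; Δ=(307.8087−249.4312)/(307.8087−249.4312)=1.0000; B=V−Δ·S=0.0000
Node (2,0) S=150.2120: V=(p*·126.4337+(1−p*)·0.0000)/1.09=79.0869; Δ=(126.4337−0.0000)/(174.2459−141.1993)=3.8259; B=V−Δ·S=-495.6115
Node (2,1) S=185.3680: V=(p*·215.0269+(1−p*)·126.4337)/1.09=171.4111; Δ=(215.0269−126.4337)/(215.0269−174.2459)=2.1724; B=V−Δ·S=-231.2854
Node (2,2) S=228.7520: V=(p*·265.3523+(1−p*)·215.0269)/1.09=228.7520; Δ=(265.3523−215.0269)/(265.3523−215.0269)=1.0000; B=V−Δ·S=0.0000
Node (1,0) S=159.8000: V=(p*·171.4111+(1−p*)·79.0869)/1.09=130.3076; Δ=(171.4111−79.0869)/(185.3680−150.2120)=2.6261; B=V−Δ·S=-289.3478
Node (1,1) S=197.2000: V=(p*·228.7520+(1−p*)·171.4111)/1.09=193.1258; Δ=(228.7520−171.4111)/(228.7520−185.3680)=1.3217; B=V−Δ·S=-67.5145
Node (0,0) S=170.0000: V=(p*·193.1258+(1−p*)·130.3076)/1.09=158.8424; Δ=(193.1258−130.3076)/(197.2000−159.8000)=1.6796; B=V−Δ·S=-126.6953
Sanity check at the root: Δ(0,0)·S0 + B(0,0) reproduces V0 = 158.8424.

(0,0): Delta=1.6796 Bond=-126.6953
(1,0): Delta=2.6261 Bond=-289.3478
(1,1): Delta=1.3217 Bond=-67.5145
(2,0): Delta=3.8259 Bond=-495.6115
(2,1): Delta=2.1724 Bond=-231.2854
(2,2): Delta=1.0000 Bond=0.0000
(3,0): Delta=0.0000 Bond=0.0000
(3,1): Delta=5.2727 Bond=-792.3176
(3,2): Delta=1.0000 Bond=0.0000
(3,3): Delta=1.0000 Bond=0.0000
V0=158.8424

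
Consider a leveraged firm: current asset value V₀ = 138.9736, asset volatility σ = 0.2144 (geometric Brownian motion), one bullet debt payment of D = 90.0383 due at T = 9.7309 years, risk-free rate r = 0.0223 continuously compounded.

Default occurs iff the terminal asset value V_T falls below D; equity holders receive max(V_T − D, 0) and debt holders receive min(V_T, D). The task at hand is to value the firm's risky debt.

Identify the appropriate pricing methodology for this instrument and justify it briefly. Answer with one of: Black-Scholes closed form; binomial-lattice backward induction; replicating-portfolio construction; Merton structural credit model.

framework: Merton structural credit model

Key observation: assets follow a GBM and default happens iff V_T < 90.0383; valuing claims on that split (equity as a call, risky debt as the residual) is the structural model's definition.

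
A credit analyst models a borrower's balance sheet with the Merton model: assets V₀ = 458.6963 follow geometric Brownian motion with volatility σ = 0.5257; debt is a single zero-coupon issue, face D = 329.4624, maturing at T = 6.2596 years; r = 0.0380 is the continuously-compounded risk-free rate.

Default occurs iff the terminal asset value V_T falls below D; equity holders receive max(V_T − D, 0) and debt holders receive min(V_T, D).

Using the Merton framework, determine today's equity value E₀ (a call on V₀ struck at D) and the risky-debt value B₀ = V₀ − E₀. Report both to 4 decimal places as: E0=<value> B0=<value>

Equity is a call on the firm's assets struck at D = 329.4624:
d₁ = [ln(V₀/D) + (r + σ²/2)T] / (σ√T)
   = [ln(458.6963/329.4624) + (0.0380 + 0.5·0.5257²)·6.2596] / (0.5257·√6.2596)
   = [0.330926 + 1.102818] / 1.315259 = 1.090085
d₂ = d₁ − σ√T = 1.090085 − 1.315259 = -0.225174
N(d₁) = 0.862162,  N(d₂) = 0.410922,  e^(−rT) = 0.788309
E₀ = V₀·N(d₁) − D·e^(−rT)·N(d₂)
   = 458.6963·0.862162 − 329.4624·0.788309·0.410922 = 288.746647
B₀ = V₀ − E₀ = 458.6963 − 288.746647 = 169.949653

E0=288.7466 B0=169.9497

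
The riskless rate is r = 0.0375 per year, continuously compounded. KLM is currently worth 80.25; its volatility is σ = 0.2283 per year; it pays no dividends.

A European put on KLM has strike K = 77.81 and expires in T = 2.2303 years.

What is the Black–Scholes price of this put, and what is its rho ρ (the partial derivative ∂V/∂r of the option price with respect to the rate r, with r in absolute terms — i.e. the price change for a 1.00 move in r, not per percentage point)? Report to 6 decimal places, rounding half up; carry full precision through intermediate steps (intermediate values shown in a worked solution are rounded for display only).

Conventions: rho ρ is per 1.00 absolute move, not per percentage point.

price = 6.501495
ρ = -69.323898

σ√T = 0.2283·√2.2303 = 0.340948
d₁ = (ln(S/K) + (r+σ²/2)T) / (σ√T) = (ln(80.25/77.81) + (0.0375+0.2283²/2)·2.2303) / 0.340948 = (0.030877 + 0.141759) / 0.340948 = 0.506341
d₂ = d₁ − σ√T = 0.506341 − 0.340948 = 0.165393
e^{−rT} = 0.919766
N(−d₁) = 0.306309,  N(−d₂) = 0.434317
Put price V = K·e^{−rT}·N(−d₂) − S·N(−d₁) = 31.082768 − 24.581273 = 6.501495
ρ = −K·T·e^{−rT}·N(−d₂) = -69.323898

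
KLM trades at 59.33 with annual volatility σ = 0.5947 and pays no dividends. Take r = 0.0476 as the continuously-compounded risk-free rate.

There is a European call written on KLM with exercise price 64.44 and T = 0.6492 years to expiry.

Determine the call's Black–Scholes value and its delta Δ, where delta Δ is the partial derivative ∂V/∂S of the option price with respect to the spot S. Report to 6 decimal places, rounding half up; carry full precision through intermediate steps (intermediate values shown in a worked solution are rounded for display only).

σ√T = 0.5947·√0.6492 = 0.479167
d₁ = (ln(S/K) + (r+σ²/2)T) / (σ√T) = (ln(59.33/64.44) + (0.0476+0.5947²/2)·0.6492) / 0.479167 = (-0.082619 + 0.145703) / 0.479167 = 0.131652
d₂ = d₁ − σ√T = 0.131652 − 0.479167 = -0.347516
e^{−rT} = 0.969571
N(d₁) = 0.552370,  N(d₂) = 0.364102
Call price V = S·N(d₁) − K·e^{−rT}·N(d₂) = 32.772114 − 22.748773 = 10.023341
Δ = N(d₁) = 0.552370

price = 10.023341
Δ = 0.552370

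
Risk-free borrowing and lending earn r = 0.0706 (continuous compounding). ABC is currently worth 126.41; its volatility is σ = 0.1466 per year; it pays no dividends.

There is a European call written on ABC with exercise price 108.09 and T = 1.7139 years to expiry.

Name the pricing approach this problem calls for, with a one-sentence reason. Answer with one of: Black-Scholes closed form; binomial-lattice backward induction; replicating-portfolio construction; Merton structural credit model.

framework: Black-Scholes closed form

Key observation: the strike-108.09 call on ABC is European-exercise on a continuously-modelled lognormal underlying, so its value is a single closed-form evaluation.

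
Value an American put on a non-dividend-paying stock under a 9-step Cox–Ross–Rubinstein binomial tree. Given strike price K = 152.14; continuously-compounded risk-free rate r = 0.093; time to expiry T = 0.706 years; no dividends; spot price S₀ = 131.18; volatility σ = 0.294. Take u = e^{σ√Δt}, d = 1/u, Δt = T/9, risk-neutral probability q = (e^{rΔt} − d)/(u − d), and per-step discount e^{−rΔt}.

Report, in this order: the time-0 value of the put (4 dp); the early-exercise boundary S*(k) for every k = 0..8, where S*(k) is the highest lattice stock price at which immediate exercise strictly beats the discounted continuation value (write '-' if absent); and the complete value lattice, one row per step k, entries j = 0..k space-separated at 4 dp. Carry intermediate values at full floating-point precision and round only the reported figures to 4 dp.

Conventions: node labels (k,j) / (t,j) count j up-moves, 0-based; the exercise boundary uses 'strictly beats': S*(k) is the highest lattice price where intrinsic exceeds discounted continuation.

price = 22.9266
boundary = - 120.8110 111.2616 120.8110 111.2616 120.8110 111.2616 120.8110 131.1800
tree:
22.9266
31.3290 15.6094
40.8784 22.4706 9.5907
49.6730 31.3290 14.7325 5.0510
57.7725 40.8784 21.8974 8.4256 2.0540
65.2317 49.6730 31.3290 13.6301 3.8125 0.4844
72.1013 57.7725 40.8784 21.2018 6.9380 1.0247 0.0000
78.4279 65.2317 49.6730 31.3290 12.2925 2.1677 0.0000 0.0000
84.2544 72.1013 57.7725 40.8784 20.9600 4.5857 0.0000 0.0000 0.0000
89.6204 78.4279 65.2317 49.6730 31.3290 9.7010 0.0000 0.0000 0.0000 0.0000

Δt=0.07844  u=1.08583  d=0.92096  q=0.52384  discount=0.99273
step 9 (expiry): payoffs max(K−S,0) = 89.6204 78.4279 65.2317 49.6730 31.3290 9.7010 0.0000 0.0000 0.0000 0.0000
step 8: (k=8,j=0): S=67.8856, K−S=84.2544, hold=83.1485 ⇒ V=84.2544 exercise | (k=8,j=1): S=80.0387, K−S=72.1013, hold=70.9954 ⇒ V=72.1013 exercise | (k=8,j=2): S=94.3675, K−S=57.7725, hold=56.6666 ⇒ V=57.7725 exercise | (k=8,j=3): S=111.2616, K−S=40.8784, hold=39.7726 ⇒ V=40.8784 exercise | (k=8,j=4): S=131.1800, K−S=20.9600, hold=19.8541 ⇒ V=20.9600 exercise | (k=8,j=5): S=154.6643, K−S=0.0000, hold=4.5857 ⇒ V=4.5857 continue | (k=8,j=6): S=182.3529, K−S=0.0000, hold=0.0000 ⇒ V=0.0000 continue | (k=8,j=7): S=214.9984, K−S=0.0000, hold=0.0000 ⇒ V=0.0000 continue | (k=8,j=8): S=253.4881, K−S=0.0000, hold=0.0000 ⇒ V=0.0000 continue  boundary S*=131.1800
step 7: (k=7,j=0): S=73.7121, K−S=78.4279, hold=77.3220 ⇒ V=78.4279 exercise | (k=7,j=1): S=86.9083, K−S=65.2317, hold=64.1258 ⇒ V=65.2317 exercise | (k=7,j=2): S=102.4670, K−S=49.6730, hold=48.5672 ⇒ V=49.6730 exercise | (k=7,j=3): S=120.8110, K−S=31.3290, hold=30.2232 ⇒ V=31.3290 exercise | (k=7,j=4): S=142.4390, K−S=9.7010, hold=12.2925 ⇒ V=12.2925 continue | (k=7,j=5): S=167.9389, K−S=0.0000, hold=2.1677 ⇒ V=2.1677 continue | (k=7,j=6): S=198.0040, K−S=0.0000, hold=0.0000 ⇒ V=0.0000 continue | (k=7,j=7): S=233.4514, K−S=0.0000, hold=0.0000 ⇒ V=0.0000 continue  boundary S*=120.8110
step 6: (k=6,j=0): S=80.0387, K−S=72.1013, hold=70.9954 ⇒ V=72.1013 exercise | (k=6,j=1): S=94.3675, K−S=57.7725, hold=56.6666 ⇒ V=57.7725 exercise | (k=6,j=2): S=111.2616, K−S=40.8784, hold=39.7726 ⇒ V=40.8784 exercise | (k=6,j=3): S=131.1800, K−S=20.9600, hold=21.2018 ⇒ V=21.2018 continue | (k=6,j=4): S=154.6643, K−S=0.0000, hold=6.9380 ⇒ V=6.9380 continue | (k=6,j=5): S=182.3529, K−S=0.0000, hold=1.0247 ⇒ V=1.0247 continue | (k=6,j=6): S=214.9984, K−S=0.0000, hold=0.0000 ⇒ V=0.0000 continue  boundary S*=111.2616
step 5: (k=5,j=0): S=86.9083, K−S=65.2317, hold=64.1258 ⇒ V=65.2317 exercise | (k=5,j=1): S=102.4670, K−S=49.6730, hold=48.5672 ⇒ V=49.6730 exercise | (k=5,j=2): S=120.8110, K−S=31.3290, hold=30.3489 ⇒ V=31.3290 exercise | (k=5,j=3): S=142.4390, K−S=9.7010, hold=13.6301 ⇒ V=13.6301 continue | (k=5,j=4): S=167.9389, K−S=0.0000, hold=3.8125 ⇒ V=3.8125 continue | (k=5,j=5): S=198.0040, K−S=0.0000, hold=0.4844 ⇒ V=0.4844 continue  boundary S*=120.8110
step 4: (k=4,j=0): S=94.3675, K−S=57.7725, hold=56.6666 ⇒ V=57.7725 exercise | (k=4,j=1): S=111.2616, K−S=40.8784, hold=39.7726 ⇒ V=40.8784 exercise | (k=4,j=2): S=131.1800, K−S=20.9600, hold=21.8974 ⇒ V=21.8974 continue | (k=4,j=3): S=154.6643, K−S=0.0000, hold=8.4256 ⇒ V=8.4256 continue | (k=4,j=4): S=182.3529, K−S=0.0000, hold=2.0540 ⇒ V=2.0540 continue  boundary S*=111.2616
step 3: (k=3,j=0): S=102.4670, K−S=49.6730, hold=48.5672 ⇒ V=49.6730 exercise | (k=3,j=1): S=120.8110, K−S=31.3290, hold=30.7106 ⇒ V=31.3290 exercise | (k=3,j=2): S=142.4390, K−S=9.7010, hold=14.7325 ⇒ V=14.7325 continue | (k=3,j=3): S=167.9389, K−S=0.0000, hold=5.0510 ⇒ V=5.0510 continue  boundary S*=120.8110
step 2: (k=2,j=0): S=111.2616, K−S=40.8784, hold=39.7726 ⇒ V=40.8784 exercise | (k=2,j=1): S=131.1800, K−S=20.9600, hold=22.4706 ⇒ V=22.4706 continue | (k=2,j=2): S=154.6643, K−S=0.0000, hold=9.5907 ⇒ V=9.5907 continue  boundary S*=111.2616
step 1: (k=1,j=0): S=120.8110, K−S=31.3290, hold=31.0087 ⇒ V=31.3290 exercise | (k=1,j=1): S=142.4390, K−S=9.7010, hold=15.6094 ⇒ V=15.6094 continue  boundary S*=120.8110
step 0: (k=0,j=0): S=131.1800, K−S=20.9600, hold=22.9266 ⇒ V=22.9266 continue  boundary S*=-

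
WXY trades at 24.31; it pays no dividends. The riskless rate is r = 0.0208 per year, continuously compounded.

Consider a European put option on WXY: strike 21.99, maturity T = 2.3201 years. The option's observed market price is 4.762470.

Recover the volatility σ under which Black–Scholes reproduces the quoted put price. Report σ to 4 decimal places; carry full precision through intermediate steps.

At σ = 0.4686 the Black–Scholes value reproduces the quote:
σ√T = 0.4686·√2.3201 = 0.713766
d₁ = (ln(S/K) + (r+σ²/2)T) / (σ√T) = (ln(24.31/21.99) + (0.0208+0.4686²/2)·2.3201) / 0.713766 = (0.100300 + 0.302989) / 0.713766 = 0.565016
d₂ = d₁ − σ√T = 0.565016 − 0.713766 = -0.148750
e^{−rT} = 0.952888
N(−d₁) = 0.286032,  N(−d₂) = 0.559125
V = K·e^{−rT}·N(−d₂) − S·N(−d₁) = 11.715898 − 6.953427 = 4.762470 (equal to the quote); since ∂V/∂σ > 0 for all σ, the implied volatility is unique

sigma = 0.4686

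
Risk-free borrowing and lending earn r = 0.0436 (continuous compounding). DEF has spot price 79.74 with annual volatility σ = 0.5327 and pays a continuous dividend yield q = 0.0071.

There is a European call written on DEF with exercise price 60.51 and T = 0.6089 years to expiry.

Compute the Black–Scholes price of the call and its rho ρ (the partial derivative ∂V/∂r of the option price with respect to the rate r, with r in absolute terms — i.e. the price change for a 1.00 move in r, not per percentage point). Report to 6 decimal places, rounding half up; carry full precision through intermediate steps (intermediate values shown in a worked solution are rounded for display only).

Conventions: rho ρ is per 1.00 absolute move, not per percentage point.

price = 24.367384
ρ = 24.929080

σ√T = 0.5327·√0.6089 = 0.415677
d₁ = (ln(S/K) + (r−q+σ²/2)T) / (σ√T) = (ln(79.74/60.51) + (0.0436−0.0071+0.5327²/2)·0.6089) / 0.415677 = (0.275963 + 0.108618) / 0.415677 = 0.925193
d₂ = d₁ − σ√T = 0.925193 − 0.415677 = 0.509516
e^{−rT} = 0.973801
e^{−qT} = 0.995686
N(d₁) = 0.822567,  N(d₂) = 0.694805
Call price V = S·e^{−qT}·N(d₁) − K·e^{−rT}·N(d₂) = 65.308556 − 40.941172 = 24.367384
ρ = K·T·e^{−rT}·N(d₂) = 24.929080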